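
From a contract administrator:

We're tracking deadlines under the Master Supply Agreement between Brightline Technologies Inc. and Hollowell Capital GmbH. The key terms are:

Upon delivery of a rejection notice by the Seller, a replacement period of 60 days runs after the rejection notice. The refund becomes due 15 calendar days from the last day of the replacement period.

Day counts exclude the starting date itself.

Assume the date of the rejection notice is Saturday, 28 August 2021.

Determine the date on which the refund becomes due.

11 November 2021

The last day of the replacement period: 28 August 2021 + 60 days = 27 October 2021.
The date on which the refund becomes due: 27 October 2021 + 15 days = 11 November 2021.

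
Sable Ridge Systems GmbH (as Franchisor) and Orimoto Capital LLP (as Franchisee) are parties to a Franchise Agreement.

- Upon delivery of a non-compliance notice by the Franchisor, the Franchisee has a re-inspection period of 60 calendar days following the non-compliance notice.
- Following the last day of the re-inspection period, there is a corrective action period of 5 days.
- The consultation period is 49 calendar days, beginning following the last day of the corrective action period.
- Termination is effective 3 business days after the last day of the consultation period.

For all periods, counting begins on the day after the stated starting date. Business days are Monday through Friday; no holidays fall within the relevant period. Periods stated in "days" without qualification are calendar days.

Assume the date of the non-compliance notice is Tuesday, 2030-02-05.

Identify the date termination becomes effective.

2030-06-04

The last day of the re-inspection period: 60 calendar days after 2030-02-05 is 2030-04-06.
Adding 5 calendar days to 2030-04-06 gives 2030-04-11, which is the last day of the corrective action period.
The last day of the consultation period: 49 calendar days after 2030-04-11 is 2030-05-30.
The date termination becomes effective: counting 3 business days from Thursday, 2030-05-30 (May 31, Jun 3, Jun 4, skipping weekends) reaches Tuesday, 2030-06-04.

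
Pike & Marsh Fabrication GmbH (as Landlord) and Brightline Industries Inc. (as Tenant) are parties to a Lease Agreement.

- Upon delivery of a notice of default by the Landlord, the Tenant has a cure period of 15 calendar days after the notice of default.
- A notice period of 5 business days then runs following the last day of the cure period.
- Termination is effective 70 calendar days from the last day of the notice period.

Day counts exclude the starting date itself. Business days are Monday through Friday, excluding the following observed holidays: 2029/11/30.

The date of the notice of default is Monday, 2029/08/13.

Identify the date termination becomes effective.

2029/11/13

The last day of the cure period: 15 calendar days after 2029/08/13 is 2029/08/28.
The last day of the notice period: 5 business days after Tuesday, 2029/08/28, skipping weekends — Aug 29, Aug 30, Aug 31, Sep 3, Sep 4 — lands on Tuesday, 2029/09/04.
Adding 70 calendar days to 2029/09/04 gives 2029/11/13, which is the date termination becomes effective.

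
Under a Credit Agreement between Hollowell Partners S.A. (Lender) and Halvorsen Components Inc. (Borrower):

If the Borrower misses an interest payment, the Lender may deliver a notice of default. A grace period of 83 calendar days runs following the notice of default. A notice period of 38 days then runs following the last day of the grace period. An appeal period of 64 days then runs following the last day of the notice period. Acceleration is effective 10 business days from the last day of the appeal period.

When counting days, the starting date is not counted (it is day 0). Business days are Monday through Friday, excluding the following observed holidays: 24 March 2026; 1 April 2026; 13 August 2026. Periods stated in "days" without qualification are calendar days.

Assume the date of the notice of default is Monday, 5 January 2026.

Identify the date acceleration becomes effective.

The last day of the grace period: 5 January 2026 + 83 days = 29 March 2026.
The last day of the notice period: 38 calendar days after 29 March 2026 is 6 May 2026.
Adding 64 calendar days to 6 May 2026 gives 9 July 2026, which is the last day of the appeal period.
From Thursday, 9 July 2026, 10 business days (Jul 10, Jul 13, Jul 14, Jul 15, Jul 16, Jul 17, Jul 20, Jul 21, Jul 22, Jul 23, skipping weekends) brings us to Thursday, 23 July 2026, which is the date acceleration becomes effective.

23 July 2026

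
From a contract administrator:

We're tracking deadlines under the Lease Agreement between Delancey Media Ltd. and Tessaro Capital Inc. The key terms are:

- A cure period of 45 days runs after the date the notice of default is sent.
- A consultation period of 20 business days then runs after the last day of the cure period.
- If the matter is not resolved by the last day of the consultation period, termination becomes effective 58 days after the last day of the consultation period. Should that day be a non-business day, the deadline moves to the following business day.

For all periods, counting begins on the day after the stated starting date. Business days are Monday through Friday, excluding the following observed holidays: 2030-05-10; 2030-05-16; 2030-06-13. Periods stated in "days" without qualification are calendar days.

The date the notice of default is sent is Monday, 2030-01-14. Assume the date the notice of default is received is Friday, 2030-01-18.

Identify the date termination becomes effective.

2030-05-27

Adding 45 calendar days to 2030-01-14 gives 2030-02-28, which is the last day of the cure period.
From Thursday, 2030-02-28, 20 business days (Mar 1, Mar 4, Mar 5, Mar 6, …, Mar 26, Mar 27, Mar 28, skipping weekends) brings us to Thursday, 2030-03-28, which is the last day of the consultation period.
The date termination becomes effective: 58 calendar days after 2030-03-28 is 2030-05-25. That falls on a Saturday, so it rolls to the next business day, Monday, 2030-05-27.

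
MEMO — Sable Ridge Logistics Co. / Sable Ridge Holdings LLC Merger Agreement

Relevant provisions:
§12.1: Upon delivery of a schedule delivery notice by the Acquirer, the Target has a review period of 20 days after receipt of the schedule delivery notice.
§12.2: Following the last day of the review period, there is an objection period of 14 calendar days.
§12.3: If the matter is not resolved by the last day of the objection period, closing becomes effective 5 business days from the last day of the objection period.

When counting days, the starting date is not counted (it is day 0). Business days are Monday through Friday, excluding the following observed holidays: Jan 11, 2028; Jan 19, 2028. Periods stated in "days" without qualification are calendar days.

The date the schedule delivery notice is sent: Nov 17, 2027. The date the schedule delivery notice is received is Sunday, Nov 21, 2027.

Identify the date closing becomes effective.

The last day of the review period: Nov 21, 2027 + 20 days = Dec 11, 2027.
Adding 14 calendar days to Dec 11, 2027 gives Dec 25, 2027, which is the last day of the objection period.
From Saturday, Dec 25, 2027, 5 business days (Dec 27, Dec 28, Dec 29, Dec 30, Dec 31, skipping weekends) brings us to Friday, Dec 31, 2027, which is the date closing becomes effective.

Dec 31, 2027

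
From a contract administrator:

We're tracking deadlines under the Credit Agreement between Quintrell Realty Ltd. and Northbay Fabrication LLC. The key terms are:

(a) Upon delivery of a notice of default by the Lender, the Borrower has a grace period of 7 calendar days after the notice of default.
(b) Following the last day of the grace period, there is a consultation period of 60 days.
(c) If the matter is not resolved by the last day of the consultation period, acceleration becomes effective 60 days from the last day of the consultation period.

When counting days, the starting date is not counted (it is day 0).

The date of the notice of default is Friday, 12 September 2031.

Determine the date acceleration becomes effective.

17 January 2032

Adding 7 calendar days to 12 September 2031 gives 19 September 2031, which is the last day of the grace period.
The last day of the consultation period: 19 September 2031 + 60 days = 18 November 2031.
Adding 60 calendar days to 18 November 2031 gives 17 January 2032, which is the date acceleration becomes effective.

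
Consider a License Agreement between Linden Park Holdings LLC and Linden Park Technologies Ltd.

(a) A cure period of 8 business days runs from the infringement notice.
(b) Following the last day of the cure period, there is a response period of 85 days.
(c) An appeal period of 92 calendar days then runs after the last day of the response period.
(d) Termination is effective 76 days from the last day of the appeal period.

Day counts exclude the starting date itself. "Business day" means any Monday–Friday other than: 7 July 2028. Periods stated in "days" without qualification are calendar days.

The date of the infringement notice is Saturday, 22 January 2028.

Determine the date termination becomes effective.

12 October 2028

The last day of the cure period: 8 business days after Saturday, 22 January 2028, skipping weekends — Jan 24, Jan 25, Jan 26, Jan 27, Jan 28, Jan 31, Feb 1, Feb 2 — lands on Wednesday, 2 February 2028.
The last day of the response period: 85 calendar days after 2 February 2028 is 27 April 2028.
Adding 92 calendar days to 27 April 2028 gives 28 July 2028, which is the last day of the appeal period.
Adding 76 calendar days to 28 July 2028 gives 12 October 2028, which is the date termination becomes effective.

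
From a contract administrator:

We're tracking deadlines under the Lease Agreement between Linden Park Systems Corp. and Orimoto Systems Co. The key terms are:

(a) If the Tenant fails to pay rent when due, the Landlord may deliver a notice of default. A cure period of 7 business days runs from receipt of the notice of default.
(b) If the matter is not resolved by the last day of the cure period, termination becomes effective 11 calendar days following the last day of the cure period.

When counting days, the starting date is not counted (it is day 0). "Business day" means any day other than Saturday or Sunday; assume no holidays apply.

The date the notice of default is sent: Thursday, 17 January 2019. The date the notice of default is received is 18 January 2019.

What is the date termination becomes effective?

From Friday, 18 January 2019, 7 business days (Jan 21, Jan 22, Jan 23, Jan 24, Jan 25, Jan 28, Jan 29, skipping weekends) brings us to Tuesday, 29 January 2019, which is the last day of the cure period.
Adding 11 calendar days to 29 January 2019 gives 9 February 2019, which is the date termination becomes effective.

9 February 2019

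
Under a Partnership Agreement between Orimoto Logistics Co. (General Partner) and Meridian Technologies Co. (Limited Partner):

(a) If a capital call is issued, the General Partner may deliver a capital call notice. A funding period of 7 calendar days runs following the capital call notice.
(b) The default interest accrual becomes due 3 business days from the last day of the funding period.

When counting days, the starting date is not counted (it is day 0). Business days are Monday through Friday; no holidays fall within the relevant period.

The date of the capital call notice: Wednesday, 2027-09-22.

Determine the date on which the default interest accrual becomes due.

2027-10-04

Adding 7 calendar days to 2027-09-22 gives 2027-09-29, which is the last day of the funding period.
The date on which the default interest accrual becomes due: counting 3 business days from Wednesday, 2027-09-29 (Sep 30, Oct 1, Oct 4, skipping weekends) reaches Monday, 2027-10-04.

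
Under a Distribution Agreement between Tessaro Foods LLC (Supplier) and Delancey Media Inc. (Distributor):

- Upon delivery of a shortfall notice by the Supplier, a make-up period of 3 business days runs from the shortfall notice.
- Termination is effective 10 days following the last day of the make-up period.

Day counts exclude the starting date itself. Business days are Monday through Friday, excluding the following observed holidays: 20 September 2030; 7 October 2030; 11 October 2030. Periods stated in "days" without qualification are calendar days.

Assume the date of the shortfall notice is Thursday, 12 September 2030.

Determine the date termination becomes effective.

The last day of the make-up period: counting 3 business days from Thursday, 12 September 2030 (Sep 13, Sep 16, Sep 17, skipping weekends) reaches Tuesday, 17 September 2030.
Adding 10 calendar days to 17 September 2030 gives 27 September 2030, which is the date termination becomes effective.

27 September 2030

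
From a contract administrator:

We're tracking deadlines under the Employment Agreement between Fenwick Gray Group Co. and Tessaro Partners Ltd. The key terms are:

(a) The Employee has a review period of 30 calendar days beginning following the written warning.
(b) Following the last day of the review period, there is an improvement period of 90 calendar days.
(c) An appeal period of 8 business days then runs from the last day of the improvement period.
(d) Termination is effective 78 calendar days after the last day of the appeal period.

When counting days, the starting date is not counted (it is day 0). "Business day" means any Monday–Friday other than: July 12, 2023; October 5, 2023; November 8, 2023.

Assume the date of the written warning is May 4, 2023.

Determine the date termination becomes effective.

Adding 30 calendar days to May 4, 2023 gives June 3, 2023, which is the last day of the review period.
Adding 90 calendar days to June 3, 2023 gives September 1, 2023, which is the last day of the improvement period.
The last day of the appeal period: counting 8 business days from Friday, September 1, 2023 (Sep 4, Sep 5, Sep 6, Sep 7, Sep 8, Sep 11, Sep 12, Sep 13, skipping weekends) reaches Wednesday, September 13, 2023.
The date termination becomes effective: 78 calendar days after September 13, 2023 is November 30, 2023.

November 30, 2023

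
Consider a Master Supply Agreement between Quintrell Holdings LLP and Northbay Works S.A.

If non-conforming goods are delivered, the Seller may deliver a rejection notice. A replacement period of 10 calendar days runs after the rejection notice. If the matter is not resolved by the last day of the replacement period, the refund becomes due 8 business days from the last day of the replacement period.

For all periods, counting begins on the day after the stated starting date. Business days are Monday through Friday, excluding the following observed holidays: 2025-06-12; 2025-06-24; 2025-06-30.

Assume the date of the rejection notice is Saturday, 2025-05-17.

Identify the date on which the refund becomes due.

2025-06-06

The last day of the replacement period: 2025-05-17 + 10 days = 2025-05-27.
From Tuesday, 2025-05-27, 8 business days (May 28, May 29, May 30, Jun 2, Jun 3, Jun 4, Jun 5, Jun 6, skipping weekends) brings us to Friday, 2025-06-06, which is the date on which the refund becomes due.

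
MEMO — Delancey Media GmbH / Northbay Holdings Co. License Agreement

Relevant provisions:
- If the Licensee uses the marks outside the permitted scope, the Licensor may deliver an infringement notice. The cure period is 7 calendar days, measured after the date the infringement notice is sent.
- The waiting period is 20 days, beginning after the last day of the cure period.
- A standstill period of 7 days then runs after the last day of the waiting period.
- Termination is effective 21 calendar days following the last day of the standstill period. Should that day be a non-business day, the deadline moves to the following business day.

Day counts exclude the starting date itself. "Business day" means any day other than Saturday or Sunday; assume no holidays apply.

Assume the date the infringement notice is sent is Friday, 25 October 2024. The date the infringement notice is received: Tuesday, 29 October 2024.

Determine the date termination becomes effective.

The last day of the cure period: 7 calendar days after 25 October 2024 is 1 November 2024.
The last day of the waiting period: 1 November 2024 + 20 days = 21 November 2024.
The last day of the standstill period: 21 November 2024 + 7 days = 28 November 2024.
Adding 21 calendar days to 28 November 2024 gives 19 December 2024, which is the date termination becomes effective. 19 December 2024 is a Thursday, so no roll-forward applies.

19 December 2024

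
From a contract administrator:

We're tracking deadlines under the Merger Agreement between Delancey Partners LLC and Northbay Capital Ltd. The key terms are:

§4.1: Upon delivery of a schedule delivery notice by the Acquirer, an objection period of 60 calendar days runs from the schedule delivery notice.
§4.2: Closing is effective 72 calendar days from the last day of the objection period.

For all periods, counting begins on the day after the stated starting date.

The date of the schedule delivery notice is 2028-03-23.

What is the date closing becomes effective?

The last day of the objection period: 60 calendar days after 2028-03-23 is 2028-05-22.
The date closing becomes effective: 72 calendar days after 2028-05-22 is 2028-08-02.

2028-08-02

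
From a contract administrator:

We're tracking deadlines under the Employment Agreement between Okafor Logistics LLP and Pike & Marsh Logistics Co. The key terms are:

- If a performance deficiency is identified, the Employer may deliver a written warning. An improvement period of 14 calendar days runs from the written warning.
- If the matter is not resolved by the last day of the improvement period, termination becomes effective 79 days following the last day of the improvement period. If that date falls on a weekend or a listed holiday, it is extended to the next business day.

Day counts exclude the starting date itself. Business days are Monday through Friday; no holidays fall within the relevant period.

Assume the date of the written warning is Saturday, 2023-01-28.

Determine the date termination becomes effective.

Adding 14 calendar days to 2023-01-28 gives 2023-02-11, which is the last day of the improvement period.
Adding 79 calendar days to 2023-02-11 gives 2023-05-01, which is the date termination becomes effective. 2023-05-01 is a Monday, so no roll-forward applies.

2023-05-01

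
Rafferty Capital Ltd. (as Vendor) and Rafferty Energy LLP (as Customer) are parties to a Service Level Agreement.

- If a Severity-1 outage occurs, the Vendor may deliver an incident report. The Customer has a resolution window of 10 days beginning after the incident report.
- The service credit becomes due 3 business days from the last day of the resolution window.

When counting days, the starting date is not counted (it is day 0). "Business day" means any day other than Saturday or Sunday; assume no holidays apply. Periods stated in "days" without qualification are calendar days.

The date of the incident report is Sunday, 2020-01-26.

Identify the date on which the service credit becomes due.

The last day of the resolution window: 10 calendar days after 2020-01-26 is 2020-02-05.
The date on which the service credit becomes due: 3 business days after Wednesday, 2020-02-05, skipping weekends — Feb 6, Feb 7, Feb 10 — lands on Monday, 2020-02-10.

2020-02-10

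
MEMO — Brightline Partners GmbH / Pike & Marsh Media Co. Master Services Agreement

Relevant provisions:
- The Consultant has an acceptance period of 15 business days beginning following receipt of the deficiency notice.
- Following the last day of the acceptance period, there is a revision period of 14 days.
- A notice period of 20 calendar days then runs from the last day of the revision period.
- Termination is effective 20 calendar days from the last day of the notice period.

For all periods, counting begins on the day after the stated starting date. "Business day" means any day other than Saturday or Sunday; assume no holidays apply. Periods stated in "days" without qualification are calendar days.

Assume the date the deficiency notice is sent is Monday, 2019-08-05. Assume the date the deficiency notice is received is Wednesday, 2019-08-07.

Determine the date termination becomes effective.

The last day of the acceptance period: counting 15 business days from Wednesday, 2019-08-07 (Aug 8, Aug 9, Aug 12, Aug 13, …, Aug 26, Aug 27, Aug 28, skipping weekends) reaches Wednesday, 2019-08-28.
The last day of the revision period: 2019-08-28 + 14 days = 2019-09-11.
The last day of the notice period: 2019-09-11 + 20 days = 2019-10-01.
The date termination becomes effective: 2019-10-01 + 20 days = 2019-10-21.

2019-10-21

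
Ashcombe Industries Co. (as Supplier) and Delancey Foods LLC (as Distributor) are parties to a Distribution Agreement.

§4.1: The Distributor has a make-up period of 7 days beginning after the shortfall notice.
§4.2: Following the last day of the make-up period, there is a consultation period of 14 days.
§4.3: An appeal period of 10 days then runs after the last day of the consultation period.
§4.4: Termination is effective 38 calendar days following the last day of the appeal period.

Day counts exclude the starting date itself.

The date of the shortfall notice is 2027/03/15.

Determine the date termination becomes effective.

The last day of the make-up period: 7 calendar days after 2027/03/15 is 2027/03/22.
The last day of the consultation period: 2027/03/22 + 14 days = 2027/04/05.
The last day of the appeal period: 2027/04/05 + 10 days = 2027/04/15.
The date termination becomes effective: 38 calendar days after 2027/04/15 is 2027/05/23.

2027/05/23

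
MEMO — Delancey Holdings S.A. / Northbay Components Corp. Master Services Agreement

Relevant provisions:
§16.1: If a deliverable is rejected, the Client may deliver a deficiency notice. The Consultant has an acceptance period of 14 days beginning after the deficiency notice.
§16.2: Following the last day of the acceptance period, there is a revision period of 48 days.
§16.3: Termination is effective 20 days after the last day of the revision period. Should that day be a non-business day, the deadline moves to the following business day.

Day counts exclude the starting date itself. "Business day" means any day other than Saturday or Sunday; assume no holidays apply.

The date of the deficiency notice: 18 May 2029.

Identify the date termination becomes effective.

8 August 2029

The last day of the acceptance period: 14 calendar days after 18 May 2029 is 1 June 2029.
The last day of the revision period: 1 June 2029 + 48 days = 19 July 2029.
The date termination becomes effective: 19 July 2029 + 20 days = 8 August 2029. 8 August 2029 is a Wednesday, so no roll-forward applies.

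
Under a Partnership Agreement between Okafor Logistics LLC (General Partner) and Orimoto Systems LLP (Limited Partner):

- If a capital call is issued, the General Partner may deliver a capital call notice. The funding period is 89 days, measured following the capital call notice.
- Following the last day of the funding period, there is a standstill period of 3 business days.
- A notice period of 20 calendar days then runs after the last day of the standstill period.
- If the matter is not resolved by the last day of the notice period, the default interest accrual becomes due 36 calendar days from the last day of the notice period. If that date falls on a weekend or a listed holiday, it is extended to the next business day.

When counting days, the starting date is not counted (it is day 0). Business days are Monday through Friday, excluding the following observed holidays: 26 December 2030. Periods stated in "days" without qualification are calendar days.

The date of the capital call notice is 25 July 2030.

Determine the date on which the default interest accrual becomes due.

Adding 89 calendar days to 25 July 2030 gives 22 October 2030, which is the last day of the funding period.
The last day of the standstill period: 3 business days after Tuesday, 22 October 2030, skipping weekends — Oct 23, Oct 24, Oct 25 — lands on Friday, 25 October 2030.
Adding 20 calendar days to 25 October 2030 gives 14 November 2030, which is the last day of the notice period.
Adding 36 calendar days to 14 November 2030 gives 20 December 2030, which is the date on which the default interest accrual becomes due. 20 December 2030 is a Friday and is not a listed holiday, so no roll-forward applies.

20 December 2030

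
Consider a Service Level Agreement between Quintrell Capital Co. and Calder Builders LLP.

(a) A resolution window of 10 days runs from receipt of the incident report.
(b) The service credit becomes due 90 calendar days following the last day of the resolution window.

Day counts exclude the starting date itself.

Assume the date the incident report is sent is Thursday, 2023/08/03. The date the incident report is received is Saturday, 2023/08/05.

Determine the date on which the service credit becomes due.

2023/11/13

The last day of the resolution window: 10 calendar days after 2023/08/05 is 2023/08/15.
The date on which the service credit becomes due: 2023/08/15 + 90 days = 2023/11/13.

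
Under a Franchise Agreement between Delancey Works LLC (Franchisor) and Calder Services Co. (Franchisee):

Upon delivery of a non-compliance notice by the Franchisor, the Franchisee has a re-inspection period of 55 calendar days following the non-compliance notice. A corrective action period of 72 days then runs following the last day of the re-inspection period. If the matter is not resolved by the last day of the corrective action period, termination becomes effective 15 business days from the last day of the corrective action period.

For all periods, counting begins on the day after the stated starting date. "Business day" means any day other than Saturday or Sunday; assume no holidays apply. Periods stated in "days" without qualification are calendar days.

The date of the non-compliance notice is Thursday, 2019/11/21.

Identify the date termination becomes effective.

2020/04/17

Adding 55 calendar days to 2019/11/21 gives 2020/01/15, which is the last day of the re-inspection period.
The last day of the corrective action period: 72 calendar days after 2020/01/15 is 2020/03/27.
The date termination becomes effective: 15 business days after Friday, 2020/03/27, skipping weekends — Mar 30, Mar 31, Apr 1, Apr 2, …, Apr 15, Apr 16, Apr 17 — lands on Friday, 2020/04/17.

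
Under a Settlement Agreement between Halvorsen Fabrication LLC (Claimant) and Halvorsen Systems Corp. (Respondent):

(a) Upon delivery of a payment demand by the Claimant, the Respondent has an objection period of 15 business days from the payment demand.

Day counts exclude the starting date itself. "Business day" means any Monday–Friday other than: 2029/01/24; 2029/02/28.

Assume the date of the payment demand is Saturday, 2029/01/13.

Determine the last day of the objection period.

2029/02/05

The last day of the objection period: 15 business days after Saturday, 2029/01/13, skipping weekends and the listed holiday on Jan 24 — Jan 15, Jan 16, Jan 17, Jan 18, …, Feb 1, Feb 2, Feb 5 — lands on Monday, 2029/02/05.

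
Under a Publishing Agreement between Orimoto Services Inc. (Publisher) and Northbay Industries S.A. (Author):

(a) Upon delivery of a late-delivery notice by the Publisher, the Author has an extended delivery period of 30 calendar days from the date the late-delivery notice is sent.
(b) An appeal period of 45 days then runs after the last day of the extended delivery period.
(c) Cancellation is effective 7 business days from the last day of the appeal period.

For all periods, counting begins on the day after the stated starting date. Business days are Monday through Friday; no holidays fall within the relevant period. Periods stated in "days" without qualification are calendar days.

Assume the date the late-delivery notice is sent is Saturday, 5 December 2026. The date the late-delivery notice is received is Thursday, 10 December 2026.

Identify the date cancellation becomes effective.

1 March 2027

Adding 30 calendar days to 5 December 2026 gives 4 January 2027, which is the last day of the extended delivery period.
Adding 45 calendar days to 4 January 2027 gives 18 February 2027, which is the last day of the appeal period.
From Thursday, 18 February 2027, 7 business days (Feb 19, Feb 22, Feb 23, Feb 24, Feb 25, Feb 26, Mar 1, skipping weekends) brings us to Monday, 1 March 2027, which is the date cancellation becomes effective.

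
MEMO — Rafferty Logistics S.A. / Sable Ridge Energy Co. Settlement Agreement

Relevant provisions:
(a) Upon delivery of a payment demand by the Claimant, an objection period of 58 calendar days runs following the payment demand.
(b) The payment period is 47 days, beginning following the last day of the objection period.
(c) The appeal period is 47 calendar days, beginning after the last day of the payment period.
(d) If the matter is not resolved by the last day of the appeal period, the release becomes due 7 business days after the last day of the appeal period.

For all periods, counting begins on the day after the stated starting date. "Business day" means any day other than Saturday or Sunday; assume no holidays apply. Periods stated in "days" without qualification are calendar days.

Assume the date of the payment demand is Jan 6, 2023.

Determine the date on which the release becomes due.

The last day of the objection period: Jan 6, 2023 + 58 days = Mar 5, 2023.
Adding 47 calendar days to Mar 5, 2023 gives Apr 21, 2023, which is the last day of the payment period.
Adding 47 calendar days to Apr 21, 2023 gives Jun 7, 2023, which is the last day of the appeal period.
The date on which the release becomes due: counting 7 business days from Wednesday, Jun 7, 2023 (Jun 8, Jun 9, Jun 12, Jun 13, Jun 14, Jun 15, Jun 16, skipping weekends) reaches Friday, Jun 16, 2023.

Jun 16, 2023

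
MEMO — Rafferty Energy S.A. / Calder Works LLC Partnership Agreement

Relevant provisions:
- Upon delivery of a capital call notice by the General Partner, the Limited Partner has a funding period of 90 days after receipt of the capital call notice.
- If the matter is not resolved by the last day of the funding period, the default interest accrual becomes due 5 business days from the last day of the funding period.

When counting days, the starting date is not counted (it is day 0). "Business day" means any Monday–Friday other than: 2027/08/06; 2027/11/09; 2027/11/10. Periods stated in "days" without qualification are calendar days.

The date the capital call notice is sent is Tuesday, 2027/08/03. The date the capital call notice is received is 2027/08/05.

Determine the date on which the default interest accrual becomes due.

2027/11/12

The last day of the funding period: 90 calendar days after 2027/08/05 is 2027/11/03.
From Wednesday, 2027/11/03, 5 business days (Nov 4, Nov 5, Nov 8, Nov 11, Nov 12, skipping weekends and the listed holidays on Nov 9, Nov 10) brings us to Friday, 2027/11/12, which is the date on which the default interest accrual becomes due.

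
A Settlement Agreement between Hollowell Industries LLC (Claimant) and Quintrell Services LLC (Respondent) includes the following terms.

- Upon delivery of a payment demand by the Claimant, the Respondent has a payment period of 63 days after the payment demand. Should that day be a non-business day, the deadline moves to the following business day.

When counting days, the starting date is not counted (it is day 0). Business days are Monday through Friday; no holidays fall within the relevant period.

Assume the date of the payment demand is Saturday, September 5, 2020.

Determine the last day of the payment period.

November 9, 2020

Adding 63 calendar days to September 5, 2020 gives November 7, 2020, which is the last day of the payment period. That falls on a Saturday, so it rolls to the next business day, Monday, November 9, 2020.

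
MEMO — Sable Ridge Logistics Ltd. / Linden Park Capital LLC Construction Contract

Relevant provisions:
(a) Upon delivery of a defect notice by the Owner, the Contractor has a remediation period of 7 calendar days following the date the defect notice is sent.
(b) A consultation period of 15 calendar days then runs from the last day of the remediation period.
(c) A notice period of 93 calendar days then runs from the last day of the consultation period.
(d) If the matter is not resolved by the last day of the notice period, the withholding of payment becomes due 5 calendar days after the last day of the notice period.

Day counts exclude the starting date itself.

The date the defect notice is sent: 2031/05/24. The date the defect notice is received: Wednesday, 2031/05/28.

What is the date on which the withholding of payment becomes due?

The last day of the remediation period: 7 calendar days after 2031/05/24 is 2031/05/31.
The last day of the consultation period: 15 calendar days after 2031/05/31 is 2031/06/15.
The last day of the notice period: 93 calendar days after 2031/06/15 is 2031/09/16.
The date on which the withholding of payment becomes due: 2031/09/16 + 5 days = 2031/09/21.

2031/09/21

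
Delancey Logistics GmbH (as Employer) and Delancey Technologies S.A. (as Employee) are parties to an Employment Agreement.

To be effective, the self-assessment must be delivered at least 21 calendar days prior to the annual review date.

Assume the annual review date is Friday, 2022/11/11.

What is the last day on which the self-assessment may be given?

2022/10/21

Counting back 21 calendar days from 2022/11/11 gives 2022/10/21.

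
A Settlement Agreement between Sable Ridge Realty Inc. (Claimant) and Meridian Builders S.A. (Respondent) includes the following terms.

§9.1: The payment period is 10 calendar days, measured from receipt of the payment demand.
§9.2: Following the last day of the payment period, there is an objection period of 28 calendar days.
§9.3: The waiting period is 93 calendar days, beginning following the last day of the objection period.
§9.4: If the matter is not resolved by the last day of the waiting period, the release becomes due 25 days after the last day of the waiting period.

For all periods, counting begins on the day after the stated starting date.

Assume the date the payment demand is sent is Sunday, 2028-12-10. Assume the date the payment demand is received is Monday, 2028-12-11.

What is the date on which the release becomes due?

2029-05-16

The last day of the payment period: 10 calendar days after 2028-12-11 is 2028-12-21.
The last day of the objection period: 2028-12-21 + 28 days = 2029-01-18.
The last day of the waiting period: 93 calendar days after 2029-01-18 is 2029-04-21.
The date on which the release becomes due: 25 calendar days after 2029-04-21 is 2029-05-16.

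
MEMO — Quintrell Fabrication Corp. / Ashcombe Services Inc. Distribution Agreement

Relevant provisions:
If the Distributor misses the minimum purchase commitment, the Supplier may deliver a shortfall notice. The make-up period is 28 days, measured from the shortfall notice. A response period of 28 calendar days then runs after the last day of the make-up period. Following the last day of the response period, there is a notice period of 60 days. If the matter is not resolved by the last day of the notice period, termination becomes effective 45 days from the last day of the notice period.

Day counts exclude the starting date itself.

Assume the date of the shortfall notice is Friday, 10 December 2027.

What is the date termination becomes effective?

19 May 2028

The last day of the make-up period: 28 calendar days after 10 December 2027 is 7 January 2028.
The last day of the response period: 7 January 2028 + 28 days = 4 February 2028.
The last day of the notice period: 4 February 2028 + 60 days = 4 April 2028.
The date termination becomes effective: 45 calendar days after 4 April 2028 is 19 May 2028.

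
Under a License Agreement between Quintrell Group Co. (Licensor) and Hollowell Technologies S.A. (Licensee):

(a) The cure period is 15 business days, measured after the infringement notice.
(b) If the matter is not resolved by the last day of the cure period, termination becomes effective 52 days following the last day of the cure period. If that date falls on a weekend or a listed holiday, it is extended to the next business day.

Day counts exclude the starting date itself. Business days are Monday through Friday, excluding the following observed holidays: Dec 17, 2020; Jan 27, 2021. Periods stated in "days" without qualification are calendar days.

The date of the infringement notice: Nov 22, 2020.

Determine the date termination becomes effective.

Feb 1, 2021

From Sunday, Nov 22, 2020, 15 business days (Nov 23, Nov 24, Nov 25, Nov 26, …, Dec 9, Dec 10, Dec 11, skipping weekends) brings us to Friday, Dec 11, 2020, which is the last day of the cure period.
Adding 52 calendar days to Dec 11, 2020 gives Feb 1, 2021, which is the date termination becomes effective. Feb 1, 2021 is a Monday and is not a listed holiday, so no roll-forward applies.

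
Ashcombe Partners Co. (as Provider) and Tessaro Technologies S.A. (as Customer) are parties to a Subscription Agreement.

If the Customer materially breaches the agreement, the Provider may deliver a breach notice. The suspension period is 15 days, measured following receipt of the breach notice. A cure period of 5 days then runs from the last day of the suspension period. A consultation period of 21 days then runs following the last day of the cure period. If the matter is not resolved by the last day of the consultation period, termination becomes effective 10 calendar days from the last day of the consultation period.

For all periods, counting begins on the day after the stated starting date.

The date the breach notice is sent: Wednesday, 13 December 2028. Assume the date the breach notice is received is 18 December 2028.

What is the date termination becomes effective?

Adding 15 calendar days to 18 December 2028 gives 2 January 2029, which is the last day of the suspension period.
Adding 5 calendar days to 2 January 2029 gives 7 January 2029, which is the last day of the cure period.
The last day of the consultation period: 21 calendar days after 7 January 2029 is 28 January 2029.
Adding 10 calendar days to 28 January 2029 gives 7 February 2029, which is the date termination becomes effective.

7 February 2029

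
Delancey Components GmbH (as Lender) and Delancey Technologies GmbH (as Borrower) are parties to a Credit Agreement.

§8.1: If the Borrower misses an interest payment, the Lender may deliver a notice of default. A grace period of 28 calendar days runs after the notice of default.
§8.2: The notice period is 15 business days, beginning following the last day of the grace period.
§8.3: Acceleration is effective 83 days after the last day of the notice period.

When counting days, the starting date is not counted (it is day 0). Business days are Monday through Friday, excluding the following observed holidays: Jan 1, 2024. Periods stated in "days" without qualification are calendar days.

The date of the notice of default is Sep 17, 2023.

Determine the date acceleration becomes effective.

Jan 25, 2024

The last day of the grace period: 28 calendar days after Sep 17, 2023 is Oct 15, 2023.
From Sunday, Oct 15, 2023, 15 business days (Oct 16, Oct 17, Oct 18, Oct 19, …, Nov 1, Nov 2, Nov 3, skipping weekends) brings us to Friday, Nov 3, 2023, which is the last day of the notice period.
The date acceleration becomes effective: Nov 3, 2023 + 83 days = Jan 25, 2024.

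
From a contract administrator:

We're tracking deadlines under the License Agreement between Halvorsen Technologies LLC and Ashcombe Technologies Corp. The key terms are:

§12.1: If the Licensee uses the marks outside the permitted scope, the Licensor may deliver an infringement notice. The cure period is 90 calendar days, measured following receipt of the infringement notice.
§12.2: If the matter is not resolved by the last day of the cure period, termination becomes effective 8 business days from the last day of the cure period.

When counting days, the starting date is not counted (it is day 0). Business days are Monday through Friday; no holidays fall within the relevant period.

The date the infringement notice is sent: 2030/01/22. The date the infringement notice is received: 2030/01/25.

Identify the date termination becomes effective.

The last day of the cure period: 90 calendar days after 2030/01/25 is 2030/04/25.
The date termination becomes effective: counting 8 business days from Thursday, 2030/04/25 (Apr 26, Apr 29, Apr 30, May 1, May 2, May 3, May 6, May 7, skipping weekends) reaches Tuesday, 2030/05/07.

2030/05/07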